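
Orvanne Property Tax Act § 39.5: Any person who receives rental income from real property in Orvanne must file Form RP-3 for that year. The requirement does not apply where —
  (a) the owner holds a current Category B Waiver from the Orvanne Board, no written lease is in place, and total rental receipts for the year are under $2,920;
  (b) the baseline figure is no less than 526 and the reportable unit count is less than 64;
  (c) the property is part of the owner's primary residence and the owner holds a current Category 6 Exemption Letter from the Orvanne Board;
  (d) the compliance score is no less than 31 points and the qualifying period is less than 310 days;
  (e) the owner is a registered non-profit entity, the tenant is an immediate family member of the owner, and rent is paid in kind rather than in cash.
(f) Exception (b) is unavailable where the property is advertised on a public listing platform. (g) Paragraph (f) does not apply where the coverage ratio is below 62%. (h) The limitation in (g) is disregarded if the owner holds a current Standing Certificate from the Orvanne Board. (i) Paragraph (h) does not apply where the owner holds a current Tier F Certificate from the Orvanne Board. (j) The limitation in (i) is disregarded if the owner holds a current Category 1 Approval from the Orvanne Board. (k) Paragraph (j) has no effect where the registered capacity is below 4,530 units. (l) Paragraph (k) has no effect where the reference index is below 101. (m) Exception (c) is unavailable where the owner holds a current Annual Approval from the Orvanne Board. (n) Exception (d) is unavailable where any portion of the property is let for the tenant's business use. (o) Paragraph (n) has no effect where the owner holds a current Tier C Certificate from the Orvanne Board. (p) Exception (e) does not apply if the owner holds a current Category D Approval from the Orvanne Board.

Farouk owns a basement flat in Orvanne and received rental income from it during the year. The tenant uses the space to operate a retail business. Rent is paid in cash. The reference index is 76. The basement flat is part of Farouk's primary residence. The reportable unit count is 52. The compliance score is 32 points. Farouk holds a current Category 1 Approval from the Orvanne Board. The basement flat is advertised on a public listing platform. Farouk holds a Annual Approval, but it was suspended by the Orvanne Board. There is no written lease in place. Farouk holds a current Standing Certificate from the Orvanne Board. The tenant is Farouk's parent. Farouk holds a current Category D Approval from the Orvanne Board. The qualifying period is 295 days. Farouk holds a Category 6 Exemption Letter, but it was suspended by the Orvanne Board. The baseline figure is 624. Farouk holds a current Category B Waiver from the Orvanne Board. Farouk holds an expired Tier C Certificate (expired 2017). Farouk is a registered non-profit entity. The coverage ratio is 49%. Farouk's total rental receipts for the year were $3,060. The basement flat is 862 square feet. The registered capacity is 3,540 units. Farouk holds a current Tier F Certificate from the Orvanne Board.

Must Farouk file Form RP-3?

Yes — Farouk must file Form RP-3.

Exception (a) does not apply: total rental receipts for the year are $3,060, not under $2,920.
Exception (b): the baseline figure is 624, meeting the 526 threshold; the reportable unit count is 52, less than the 64 limit — every condition holds. Turning to paragraphs (f)–(l): (f) applies — the property is publicly advertised. (g) operates (the coverage ratio is 49%, below the 62% limit), but is itself disapplied by (h): (h) operates against (g): a current Standing Certificate is held. (i) would limit (h) — a current Tier F Certificate is held — but (j) sets (i) aside: (j) operates against (i): a current Category 1 Approval is held. (k) would limit (j) — the registered capacity is 3,540 units, below the 4,530 units limit — but (l) sets (k) aside: (l) is engaged — the reference index is 76, below the 101 limit. So (b) is unavailable.
Exception (c) fails — the Category 6 Exemption Letter is not current.
Exception (d)'s conditions are all satisfied: the compliance score is 32 points, meeting the 31 points threshold; the qualifying period is 295 days, less than the 310 days limit. However, paragraphs (n)–(o) must be considered: (n) is triggered — the space is let for business use. (o) does not operate here (no current Tier C Certificate is held), so (n) stands. (d) is therefore removed.
Exception (e) does not apply: rent is paid in cash.
No exception displaces § 39.5.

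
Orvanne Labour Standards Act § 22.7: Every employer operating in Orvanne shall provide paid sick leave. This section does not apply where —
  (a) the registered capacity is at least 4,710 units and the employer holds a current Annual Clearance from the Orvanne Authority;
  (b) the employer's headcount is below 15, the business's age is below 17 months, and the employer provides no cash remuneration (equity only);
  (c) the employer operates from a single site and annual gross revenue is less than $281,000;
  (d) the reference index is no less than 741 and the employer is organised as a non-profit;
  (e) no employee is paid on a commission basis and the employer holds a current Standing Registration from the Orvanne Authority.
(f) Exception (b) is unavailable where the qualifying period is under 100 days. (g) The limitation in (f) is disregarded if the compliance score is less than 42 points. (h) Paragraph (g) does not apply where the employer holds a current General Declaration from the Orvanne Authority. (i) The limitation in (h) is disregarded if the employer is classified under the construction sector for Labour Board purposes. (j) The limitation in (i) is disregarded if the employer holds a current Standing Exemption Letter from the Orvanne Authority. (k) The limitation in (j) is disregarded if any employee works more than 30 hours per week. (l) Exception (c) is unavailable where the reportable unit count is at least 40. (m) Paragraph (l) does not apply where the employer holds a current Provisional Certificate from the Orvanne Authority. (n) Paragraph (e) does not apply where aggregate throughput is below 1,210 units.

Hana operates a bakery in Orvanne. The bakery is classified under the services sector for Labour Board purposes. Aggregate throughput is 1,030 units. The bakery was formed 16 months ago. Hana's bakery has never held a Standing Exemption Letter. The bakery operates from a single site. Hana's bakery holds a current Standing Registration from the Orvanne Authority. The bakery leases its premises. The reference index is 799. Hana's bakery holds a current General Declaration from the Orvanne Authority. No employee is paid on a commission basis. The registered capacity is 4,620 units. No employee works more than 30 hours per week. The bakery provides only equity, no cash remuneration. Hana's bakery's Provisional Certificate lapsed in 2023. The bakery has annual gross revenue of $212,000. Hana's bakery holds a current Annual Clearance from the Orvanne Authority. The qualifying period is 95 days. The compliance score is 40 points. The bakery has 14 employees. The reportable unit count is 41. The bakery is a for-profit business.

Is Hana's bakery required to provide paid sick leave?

Yes — Hana's bakery must provide paid sick leave.

Exception (a) requires that the registered capacity is at least 4,710 units; but the registered capacity is 4,620 units, short of 4,710 units, so (a) is unavailable.
All of (b)'s requirements are met (the employer's headcount is 14, below the 15 limit; the business's age is 16 months, below the 17 months limit; remuneration is equity-only). But: (f) operates against (b): the qualifying period is 95 days, under the 100 days limit. (g) applies (the compliance score is 40 points, less than the 42 points limit), but is overridden by (h): (h) operates against (g): a current General Declaration is held. (i) is not triggered (the bakery is classified under the services sector), so (h) stands. So (b) is unavailable.
Exception (c): the employer operates from a single site; annual gross revenue is $212,000, less than the $281,000 limit — every condition holds. However, paragraphs (l)–(m) must be considered: (l) operates against (c): the reportable unit count is 41, meeting the 40 threshold. (m), which would lift (l), does not operate here — there is no Provisional Certificate in force. So (c) is unavailable.
Exception (d) requires that the employer is organised as a non-profit; but the employer is for-profit, so (d) is unavailable.
All of (e)'s requirements are met (no employee is paid on commission; a current Standing Registration is held). But applying paragraph (n): (n) operates against (e): aggregate throughput is 1,030 units, below the 1,210 units limit. (e) is therefore removed.
Every exception is unavailable, so the rule governs.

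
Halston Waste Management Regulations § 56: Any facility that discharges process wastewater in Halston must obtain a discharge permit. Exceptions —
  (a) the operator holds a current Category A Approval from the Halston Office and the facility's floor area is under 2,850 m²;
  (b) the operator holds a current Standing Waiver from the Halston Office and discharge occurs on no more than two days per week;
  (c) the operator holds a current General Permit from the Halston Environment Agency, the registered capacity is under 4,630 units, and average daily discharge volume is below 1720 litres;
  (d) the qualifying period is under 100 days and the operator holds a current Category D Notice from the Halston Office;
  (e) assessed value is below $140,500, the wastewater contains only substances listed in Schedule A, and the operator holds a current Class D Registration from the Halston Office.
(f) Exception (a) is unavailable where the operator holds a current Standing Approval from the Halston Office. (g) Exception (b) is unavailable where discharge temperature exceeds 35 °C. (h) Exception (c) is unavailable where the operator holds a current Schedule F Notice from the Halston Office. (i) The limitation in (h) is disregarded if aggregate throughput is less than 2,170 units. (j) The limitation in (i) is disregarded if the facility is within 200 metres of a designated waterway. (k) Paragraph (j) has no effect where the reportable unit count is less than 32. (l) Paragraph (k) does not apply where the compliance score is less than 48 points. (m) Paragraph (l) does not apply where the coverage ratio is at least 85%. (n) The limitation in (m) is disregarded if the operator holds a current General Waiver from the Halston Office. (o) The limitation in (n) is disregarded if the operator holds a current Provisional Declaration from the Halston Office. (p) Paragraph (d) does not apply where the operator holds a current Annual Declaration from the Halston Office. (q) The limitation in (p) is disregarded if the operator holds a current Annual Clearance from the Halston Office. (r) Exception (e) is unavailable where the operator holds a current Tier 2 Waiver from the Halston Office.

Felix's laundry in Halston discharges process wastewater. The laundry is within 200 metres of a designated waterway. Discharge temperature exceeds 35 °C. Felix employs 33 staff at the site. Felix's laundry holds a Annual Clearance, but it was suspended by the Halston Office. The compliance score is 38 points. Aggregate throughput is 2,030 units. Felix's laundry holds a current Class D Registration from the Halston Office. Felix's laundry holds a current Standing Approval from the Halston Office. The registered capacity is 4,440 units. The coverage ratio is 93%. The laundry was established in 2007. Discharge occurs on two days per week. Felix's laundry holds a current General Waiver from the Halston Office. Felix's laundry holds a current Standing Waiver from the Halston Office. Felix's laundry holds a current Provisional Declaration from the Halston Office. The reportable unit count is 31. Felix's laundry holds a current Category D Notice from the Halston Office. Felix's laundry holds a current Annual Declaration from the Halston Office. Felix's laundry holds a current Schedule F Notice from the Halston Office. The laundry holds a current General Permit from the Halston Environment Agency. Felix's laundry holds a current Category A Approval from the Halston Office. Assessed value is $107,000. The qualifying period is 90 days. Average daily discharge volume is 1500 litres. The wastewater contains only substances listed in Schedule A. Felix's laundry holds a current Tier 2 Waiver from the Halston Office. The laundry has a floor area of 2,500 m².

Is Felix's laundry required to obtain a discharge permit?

No — exception (c) applies; Felix's laundry is not required to obtain a discharge permit.

Exception (a) is satisfied on its face — a current Category A Approval is held; the facility's floor area is 2,500 m², under the 2,850 m² limit. But: (f) operates against (a): a current Standing Approval is held. (a) is therefore removed.
Exception (b): a current Standing Waiver is held; discharge occurs on no more than two days per week — every condition holds. However, paragraph (g) must be considered: (g) applies — discharge temperature exceeds 35 °C. Exception (b) does not apply.
Exception (c): a current General Permit is held; the registered capacity is 4,440 units, under the 4,630 units limit; average daily discharge volume is 1500 litres, below the 1720 litres limit — every condition holds. Under paragraphs (h)–(o): (h) operates (a current Schedule F Notice is held), but yields to (i): (i) operates against (h): aggregate throughput is 2,030 units, less than the 2,170 units limit. (j) would limit (i) — the laundry is within 200 m of a designated waterway — but (k) sets (j) aside: (k) operates against (j): the reportable unit count is 31, less than the 32 limit. (l) would limit (k) — the compliance score is 38 points, less than the 48 points limit — but (m) sets (l) aside: (m) applies — the coverage ratio is 93%, meeting the 85% threshold. (n) is engaged (a current General Waiver is held), but is itself disapplied by (o): (o) is triggered — a current Provisional Declaration is held. Exception (c) stands.
All of (d)'s requirements are met (the qualifying period is 90 days, under the 100 days limit; a current Category D Notice is held). Turning to paragraphs (p)–(q): (p) operates against (d): a current Annual Declaration is held. (q), which would lift (p), is not triggered — no current Annual Clearance is held. (d) is therefore removed.
Exception (e): assessed value is $107,000, below the $140,500 limit; the wastewater is Schedule-A-only; a current Class D Registration is held — every condition holds. Turning to paragraph (r): (r) is engaged — a current Tier 2 Waiver is held. (e) is therefore removed.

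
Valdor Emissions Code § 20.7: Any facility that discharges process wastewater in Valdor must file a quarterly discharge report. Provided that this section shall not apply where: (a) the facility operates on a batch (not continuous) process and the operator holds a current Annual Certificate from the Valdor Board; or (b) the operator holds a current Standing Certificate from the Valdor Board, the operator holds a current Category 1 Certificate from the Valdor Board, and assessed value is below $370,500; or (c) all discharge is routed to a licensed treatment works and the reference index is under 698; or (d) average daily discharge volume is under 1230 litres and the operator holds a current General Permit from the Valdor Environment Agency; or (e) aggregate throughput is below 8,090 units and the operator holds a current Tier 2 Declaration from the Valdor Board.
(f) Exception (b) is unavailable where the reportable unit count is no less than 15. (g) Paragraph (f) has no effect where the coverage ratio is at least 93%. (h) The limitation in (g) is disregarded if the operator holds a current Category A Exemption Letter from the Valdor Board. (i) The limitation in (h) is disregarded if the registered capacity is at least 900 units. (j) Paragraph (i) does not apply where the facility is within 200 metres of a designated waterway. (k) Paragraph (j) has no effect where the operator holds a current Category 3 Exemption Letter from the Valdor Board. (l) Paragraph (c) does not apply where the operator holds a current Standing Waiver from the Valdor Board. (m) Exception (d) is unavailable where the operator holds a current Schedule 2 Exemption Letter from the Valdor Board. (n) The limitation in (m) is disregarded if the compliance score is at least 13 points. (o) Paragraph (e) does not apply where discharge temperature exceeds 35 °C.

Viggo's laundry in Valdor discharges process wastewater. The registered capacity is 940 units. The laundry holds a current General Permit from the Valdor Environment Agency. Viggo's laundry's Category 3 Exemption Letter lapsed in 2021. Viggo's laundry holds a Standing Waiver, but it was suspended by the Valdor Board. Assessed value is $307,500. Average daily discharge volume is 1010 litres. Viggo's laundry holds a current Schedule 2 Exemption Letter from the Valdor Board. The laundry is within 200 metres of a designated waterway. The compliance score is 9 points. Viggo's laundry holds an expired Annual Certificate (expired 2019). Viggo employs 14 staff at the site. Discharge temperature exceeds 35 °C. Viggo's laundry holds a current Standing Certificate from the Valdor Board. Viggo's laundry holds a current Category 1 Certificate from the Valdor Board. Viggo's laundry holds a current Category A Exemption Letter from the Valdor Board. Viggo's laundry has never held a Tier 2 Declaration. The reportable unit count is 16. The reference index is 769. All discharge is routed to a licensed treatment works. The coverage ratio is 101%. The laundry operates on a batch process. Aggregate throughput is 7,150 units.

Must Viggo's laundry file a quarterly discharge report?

Exception (a) requires that the operator holds a current Annual Certificate from the Valdor Board; but no current Annual Certificate is held, so (a) is unavailable.
All of (b)'s requirements are met (a current Standing Certificate is held; a current Category 1 Certificate is held; assessed value is $307,500, below the $370,500 limit). But: (f) operates against (b): the reportable unit count is 16, meeting the 15 threshold. (g) would limit (f) — the coverage ratio is 101%, meeting the 93% threshold — but (h) sets (g) aside: (h) operates against (g): a current Category A Exemption Letter is held. (i) applies (the registered capacity is 940 units, meeting the 900 units threshold), but is displaced by (j): (j) is engaged — the laundry is within 200 m of a designated waterway. (k) is inapplicable (the Category 3 Exemption Letter is not current), so (j) stands. Exception (b) does not apply.
Exception (c) does not apply: the reference index is 769, not under 698.
Exception (d)'s conditions are all satisfied: average daily discharge volume is 1010 litres, under the 1230 litres limit; a current General Permit is held. But: (m) operates against (d): a current Schedule 2 Exemption Letter is held. (n), which would lift (m), is inapplicable — the compliance score is 9 points, short of 13 points. Exception (d) does not apply.
Exception (e) requires that the operator holds a current Tier 2 Declaration from the Valdor Board; but the Tier 2 Declaration is not current, so (e) is unavailable.
No exception displaces § 20.7.

Yes — Viggo's laundry must file a quarterly discharge report.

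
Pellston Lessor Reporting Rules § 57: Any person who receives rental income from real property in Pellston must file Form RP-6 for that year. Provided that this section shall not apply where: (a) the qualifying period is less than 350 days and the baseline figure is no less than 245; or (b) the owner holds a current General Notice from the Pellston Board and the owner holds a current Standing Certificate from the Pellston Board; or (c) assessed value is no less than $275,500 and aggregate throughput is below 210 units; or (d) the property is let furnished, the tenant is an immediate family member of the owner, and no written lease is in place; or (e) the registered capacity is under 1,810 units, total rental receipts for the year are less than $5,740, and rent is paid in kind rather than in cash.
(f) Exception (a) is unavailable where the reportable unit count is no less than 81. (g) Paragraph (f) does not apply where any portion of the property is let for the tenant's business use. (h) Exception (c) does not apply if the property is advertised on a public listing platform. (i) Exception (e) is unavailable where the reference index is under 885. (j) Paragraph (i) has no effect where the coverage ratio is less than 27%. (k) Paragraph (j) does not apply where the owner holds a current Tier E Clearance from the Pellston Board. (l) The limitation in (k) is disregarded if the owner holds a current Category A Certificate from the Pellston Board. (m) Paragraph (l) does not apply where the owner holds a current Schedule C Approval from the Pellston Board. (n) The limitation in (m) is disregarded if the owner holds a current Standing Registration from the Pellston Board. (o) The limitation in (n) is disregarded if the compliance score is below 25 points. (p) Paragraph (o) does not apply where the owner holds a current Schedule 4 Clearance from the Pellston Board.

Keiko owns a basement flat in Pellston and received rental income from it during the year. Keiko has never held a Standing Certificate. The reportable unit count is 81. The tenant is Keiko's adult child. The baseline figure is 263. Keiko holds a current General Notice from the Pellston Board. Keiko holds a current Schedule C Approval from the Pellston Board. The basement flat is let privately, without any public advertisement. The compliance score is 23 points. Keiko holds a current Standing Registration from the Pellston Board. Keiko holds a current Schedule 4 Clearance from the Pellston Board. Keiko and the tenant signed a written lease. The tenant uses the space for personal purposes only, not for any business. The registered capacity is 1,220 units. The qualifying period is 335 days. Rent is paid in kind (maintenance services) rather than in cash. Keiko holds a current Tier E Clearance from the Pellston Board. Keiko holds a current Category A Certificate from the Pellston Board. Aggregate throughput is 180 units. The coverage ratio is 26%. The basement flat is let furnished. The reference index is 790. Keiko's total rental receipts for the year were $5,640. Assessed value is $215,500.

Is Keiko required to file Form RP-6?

Exception (a) is satisfied on its face — the qualifying period is 335 days, less than the 350 days limit; the baseline figure is 263, meeting the 245 threshold. However, paragraphs (f)–(g) must be considered: (f) is engaged — the reportable unit count is 81, meeting the 81 threshold. (g) is not engaged (the space is used for personal purposes only), so (f) stands. So (a) is unavailable.
Exception (b) does not apply: there is no Standing Certificate in force.
Exception (c) does not apply: assessed value is $215,500, short of $275,500.
Exception (d) does not apply: a written lease is in place.
Exception (e) is satisfied on its face — the registered capacity is 1,220 units, under the 1,810 units limit; total rental receipts for the year are $5,640, less than the $5,740 limit; rent is paid in kind. Applying paragraphs (i)–(p): (i) would limit (e) — the reference index is 790, under the 885 limit — but (j) sets (i) aside: (j) operates against (i): the coverage ratio is 26%, less than the 27% limit. (k) would limit (j) — a current Tier E Clearance is held — but (l) sets (k) aside: (l) applies — a current Category A Certificate is held. (m) would limit (l) — a current Schedule C Approval is held — but (n) sets (m) aside: (n) operates against (m): a current Standing Registration is held. (o) would limit (n) — the compliance score is 23 points, below the 25 points limit — but (p) sets (o) aside: (p) operates against (o): a current Schedule 4 Clearance is held. (e) remains available.

No — exception (e) applies; Keiko is not required to file Form RP-6.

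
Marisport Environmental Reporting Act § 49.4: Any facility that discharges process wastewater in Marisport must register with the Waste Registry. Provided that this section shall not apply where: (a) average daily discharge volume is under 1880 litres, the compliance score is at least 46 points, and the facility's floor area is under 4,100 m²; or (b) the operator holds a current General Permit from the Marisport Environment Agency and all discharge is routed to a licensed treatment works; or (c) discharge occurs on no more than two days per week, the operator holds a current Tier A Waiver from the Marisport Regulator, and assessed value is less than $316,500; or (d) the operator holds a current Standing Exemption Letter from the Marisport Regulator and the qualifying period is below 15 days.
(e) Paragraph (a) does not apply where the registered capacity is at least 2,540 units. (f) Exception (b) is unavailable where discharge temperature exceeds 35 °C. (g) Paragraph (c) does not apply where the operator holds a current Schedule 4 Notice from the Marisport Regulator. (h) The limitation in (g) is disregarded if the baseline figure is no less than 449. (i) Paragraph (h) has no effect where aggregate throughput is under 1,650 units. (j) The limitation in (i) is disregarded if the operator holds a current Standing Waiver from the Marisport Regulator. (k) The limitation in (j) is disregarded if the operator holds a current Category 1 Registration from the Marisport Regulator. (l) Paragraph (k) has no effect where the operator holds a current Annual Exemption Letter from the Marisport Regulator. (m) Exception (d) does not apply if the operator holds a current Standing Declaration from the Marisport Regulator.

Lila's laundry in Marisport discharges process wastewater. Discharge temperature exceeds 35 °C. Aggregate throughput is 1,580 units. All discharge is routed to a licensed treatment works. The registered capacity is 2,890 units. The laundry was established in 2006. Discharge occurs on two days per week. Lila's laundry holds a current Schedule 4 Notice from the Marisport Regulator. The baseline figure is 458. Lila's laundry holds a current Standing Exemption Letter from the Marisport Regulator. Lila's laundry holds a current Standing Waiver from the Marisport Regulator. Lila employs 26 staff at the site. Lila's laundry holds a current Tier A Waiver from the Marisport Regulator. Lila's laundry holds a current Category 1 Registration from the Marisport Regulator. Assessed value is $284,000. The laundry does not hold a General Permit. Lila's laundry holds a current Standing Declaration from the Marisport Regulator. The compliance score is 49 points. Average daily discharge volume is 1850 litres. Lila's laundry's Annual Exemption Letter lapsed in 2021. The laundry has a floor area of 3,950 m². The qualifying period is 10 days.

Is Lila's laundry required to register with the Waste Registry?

Exception (a): average daily discharge volume is 1850 litres, under the 1880 litres limit; the compliance score is 49 points, meeting the 46 points threshold; the facility's floor area is 3,950 m², under the 4,100 m² limit — every condition holds. However, paragraph (e) must be considered: (e) operates against (a): the registered capacity is 2,890 units, meeting the 2,540 units threshold. Exception (a) does not apply.
Exception (b) requires that the operator holds a current General Permit from the Marisport Environment Agency; but no General Permit is held, so (b) is unavailable.
Exception (c)'s conditions are all satisfied: discharge occurs on no more than two days per week; a current Tier A Waiver is held; assessed value is $284,000, less than the $316,500 limit. Turning to paragraphs (g)–(l): (g) operates — a current Schedule 4 Notice is held. (h) would limit (g) — the baseline figure is 458, meeting the 449 threshold — but (i) sets (h) aside: (i) operates against (h): aggregate throughput is 1,580 units, under the 1,650 units limit. (j) would limit (i) — a current Standing Waiver is held — but (k) sets (j) aside: (k) is engaged — a current Category 1 Registration is held. (l), which would lift (k), does not operate here — there is no Annual Exemption Letter in force. So (c) is unavailable.
Exception (d): a current Standing Exemption Letter is held; the qualifying period is 10 days, below the 15 days limit — every condition holds. But: (m) is triggered — a current Standing Declaration is held. So (d) is unavailable.
No exception applies. The general rule governs.

Yes — Lila's laundry must register with the Waste Registry.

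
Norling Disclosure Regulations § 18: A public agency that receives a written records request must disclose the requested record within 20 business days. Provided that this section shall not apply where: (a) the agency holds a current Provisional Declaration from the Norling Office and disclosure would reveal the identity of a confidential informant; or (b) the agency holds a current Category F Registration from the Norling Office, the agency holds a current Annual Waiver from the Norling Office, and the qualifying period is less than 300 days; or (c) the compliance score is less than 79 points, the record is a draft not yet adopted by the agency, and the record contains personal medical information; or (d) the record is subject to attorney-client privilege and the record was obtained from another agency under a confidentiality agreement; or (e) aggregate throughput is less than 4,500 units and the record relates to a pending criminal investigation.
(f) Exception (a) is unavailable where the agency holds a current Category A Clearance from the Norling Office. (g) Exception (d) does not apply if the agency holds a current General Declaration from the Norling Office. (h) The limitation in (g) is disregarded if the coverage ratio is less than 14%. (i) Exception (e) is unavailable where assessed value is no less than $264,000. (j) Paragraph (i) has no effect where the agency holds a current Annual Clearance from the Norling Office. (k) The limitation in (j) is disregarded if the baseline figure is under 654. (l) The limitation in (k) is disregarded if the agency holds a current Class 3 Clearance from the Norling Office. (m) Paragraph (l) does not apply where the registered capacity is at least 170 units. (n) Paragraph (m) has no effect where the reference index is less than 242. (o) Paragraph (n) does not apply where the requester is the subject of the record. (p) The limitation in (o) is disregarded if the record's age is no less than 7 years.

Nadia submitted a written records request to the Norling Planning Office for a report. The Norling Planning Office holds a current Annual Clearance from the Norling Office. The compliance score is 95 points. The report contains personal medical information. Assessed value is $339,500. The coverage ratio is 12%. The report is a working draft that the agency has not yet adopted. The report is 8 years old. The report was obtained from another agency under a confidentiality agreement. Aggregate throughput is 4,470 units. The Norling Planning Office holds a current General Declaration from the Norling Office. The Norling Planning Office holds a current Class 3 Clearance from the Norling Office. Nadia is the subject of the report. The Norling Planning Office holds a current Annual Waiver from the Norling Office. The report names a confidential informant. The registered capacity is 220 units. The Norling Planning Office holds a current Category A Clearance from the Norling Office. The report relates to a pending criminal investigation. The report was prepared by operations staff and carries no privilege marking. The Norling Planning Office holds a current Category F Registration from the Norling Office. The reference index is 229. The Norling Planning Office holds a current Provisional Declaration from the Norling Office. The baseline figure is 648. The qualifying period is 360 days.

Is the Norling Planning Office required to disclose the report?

No — exception (e) applies; the Norling Planning Office is not required to disclose the report.

Exception (a)'s conditions are all satisfied: a current Provisional Declaration is held; the report names a confidential informant. But: (f) operates against (a): a current Category A Clearance is held. So (a) is unavailable.
Exception (b) requires that the qualifying period is less than 300 days; but the qualifying period is 360 days, not less than 300 days, so (b) is unavailable.
Exception (c) requires that the compliance score is less than 79 points; but the compliance score is 95 points, not less than 79 points, so (c) is unavailable.
Exception (d) does not apply: the report carries no privilege marking.
Exception (e) is satisfied on its face — aggregate throughput is 4,470 units, less than the 4,500 units limit; the report relates to a pending investigation. Considering the limiting provisions: (i) would limit (e) — assessed value is $339,500, meeting the $264,000 threshold — but (j) sets (i) aside: (j) operates against (i): a current Annual Clearance is held. (k) would limit (j) — the baseline figure is 648, under the 654 limit — but (l) sets (k) aside: (l) is triggered — a current Class 3 Clearance is held. (m) applies (the registered capacity is 220 units, meeting the 170 units threshold), but yields to (n): (n) is engaged — the reference index is 229, less than the 242 limit. (o) would limit (n) — Nadia is the subject of the report — but (p) sets (o) aside: (p) is engaged — the record's age is 8 years, meeting the 7 years threshold. Exception (e) stands.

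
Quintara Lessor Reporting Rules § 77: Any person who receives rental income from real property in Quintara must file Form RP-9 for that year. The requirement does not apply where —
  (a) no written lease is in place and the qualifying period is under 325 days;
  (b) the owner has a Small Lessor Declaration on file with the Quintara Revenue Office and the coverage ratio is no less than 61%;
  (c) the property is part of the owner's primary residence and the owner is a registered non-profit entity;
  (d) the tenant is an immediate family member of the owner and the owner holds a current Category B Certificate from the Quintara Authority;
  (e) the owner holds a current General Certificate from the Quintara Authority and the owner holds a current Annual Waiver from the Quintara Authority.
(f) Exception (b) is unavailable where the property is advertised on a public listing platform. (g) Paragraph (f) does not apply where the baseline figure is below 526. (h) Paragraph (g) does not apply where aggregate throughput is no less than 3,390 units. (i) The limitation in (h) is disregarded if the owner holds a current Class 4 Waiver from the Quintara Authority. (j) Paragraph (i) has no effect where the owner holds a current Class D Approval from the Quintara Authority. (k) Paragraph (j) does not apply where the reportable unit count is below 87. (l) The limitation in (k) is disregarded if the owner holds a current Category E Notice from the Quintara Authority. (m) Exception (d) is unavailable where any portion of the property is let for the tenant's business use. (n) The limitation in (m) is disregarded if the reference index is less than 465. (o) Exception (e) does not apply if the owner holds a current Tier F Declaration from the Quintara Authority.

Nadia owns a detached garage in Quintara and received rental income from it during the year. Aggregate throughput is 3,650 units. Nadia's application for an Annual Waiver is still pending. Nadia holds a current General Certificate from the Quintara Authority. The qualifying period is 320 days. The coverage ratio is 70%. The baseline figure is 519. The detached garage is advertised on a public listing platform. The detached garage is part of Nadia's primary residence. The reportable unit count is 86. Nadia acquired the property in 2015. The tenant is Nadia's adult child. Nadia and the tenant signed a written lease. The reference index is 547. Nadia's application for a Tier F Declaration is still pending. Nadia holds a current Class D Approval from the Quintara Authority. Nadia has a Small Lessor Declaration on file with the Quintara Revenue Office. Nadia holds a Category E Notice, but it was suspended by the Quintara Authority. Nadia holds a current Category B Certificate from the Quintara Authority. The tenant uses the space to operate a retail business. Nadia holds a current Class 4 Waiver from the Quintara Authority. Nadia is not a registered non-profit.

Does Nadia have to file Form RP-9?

Exception (a) requires that no written lease is in place; but a written lease is in place, so (a) is unavailable.
Exception (b)'s conditions are all satisfied: a Small Lessor Declaration is on file; the coverage ratio is 70%, meeting the 61% threshold. Considering the limiting provisions: (f) applies (the property is publicly advertised), but is itself disapplied by (g): (g) operates against (f): the baseline figure is 519, below the 526 limit. (h) applies (aggregate throughput is 3,650 units, meeting the 3,390 units threshold), but is set aside by (i): (i) applies — a current Class 4 Waiver is held. (j) would limit (i) — a current Class D Approval is held — but (k) sets (j) aside: (k) operates against (j): the reportable unit count is 86, below the 87 limit. (l) is not engaged (there is no Category E Notice in force), so (k) stands. Exception (b) stands.
Exception (c) does not apply: Nadia is not a registered non-profit.
Exception (d)'s conditions are all satisfied: the tenant is an immediate family member; a current Category B Certificate is held. Turning to paragraphs (m)–(n): (m) operates against (d): the space is let for business use. (n), which would lift (m), does not operate here — the reference index is 547, not less than 465. (d) is therefore removed.
Exception (e) fails — no current Annual Waiver is held.

No — exception (b) applies; Nadia is not required to file Form RP-9.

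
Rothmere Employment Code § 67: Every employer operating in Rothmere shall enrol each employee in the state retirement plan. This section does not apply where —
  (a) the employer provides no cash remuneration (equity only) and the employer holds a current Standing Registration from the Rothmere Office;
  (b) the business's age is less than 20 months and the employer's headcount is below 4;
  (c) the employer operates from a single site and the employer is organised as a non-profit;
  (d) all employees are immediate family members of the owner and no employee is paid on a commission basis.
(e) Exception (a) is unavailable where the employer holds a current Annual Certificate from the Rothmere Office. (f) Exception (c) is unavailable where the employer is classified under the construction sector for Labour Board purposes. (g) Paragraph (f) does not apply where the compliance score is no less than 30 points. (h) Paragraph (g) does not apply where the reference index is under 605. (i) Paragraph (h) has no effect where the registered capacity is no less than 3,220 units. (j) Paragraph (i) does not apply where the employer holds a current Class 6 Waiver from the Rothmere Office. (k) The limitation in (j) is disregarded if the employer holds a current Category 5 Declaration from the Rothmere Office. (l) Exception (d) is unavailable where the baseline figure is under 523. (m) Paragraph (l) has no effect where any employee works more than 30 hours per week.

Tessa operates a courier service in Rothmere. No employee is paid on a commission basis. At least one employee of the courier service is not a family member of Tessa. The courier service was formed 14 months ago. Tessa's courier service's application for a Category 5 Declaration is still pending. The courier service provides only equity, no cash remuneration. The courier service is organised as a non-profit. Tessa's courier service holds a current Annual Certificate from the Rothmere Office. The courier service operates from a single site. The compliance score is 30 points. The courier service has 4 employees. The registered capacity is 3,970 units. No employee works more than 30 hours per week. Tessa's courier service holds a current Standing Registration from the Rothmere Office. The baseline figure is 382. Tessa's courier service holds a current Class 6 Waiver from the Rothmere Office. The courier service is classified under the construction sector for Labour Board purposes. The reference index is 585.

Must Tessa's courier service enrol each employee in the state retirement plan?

Yes — Tessa's courier service must enrol each employee in the state retirement plan.

Exception (a) is satisfied on its face — remuneration is equity-only; a current Standing Registration is held. Turning to paragraph (e): (e) is engaged — a current Annual Certificate is held. (a) is therefore removed.
Exception (b) requires that the employer's headcount is below 4; but the employer's headcount is 4, not below 4, so (b) is unavailable.
Exception (c)'s conditions are all satisfied: the employer operates from a single site; the employer is a non-profit. However, paragraphs (f)–(k) must be considered: (f) operates — the courier service is classified under the construction sector. (g) operates (the compliance score is 30 points, meeting the 30 points threshold), but is itself disapplied by (h): (h) is engaged — the reference index is 585, under the 605 limit. (i) operates (the registered capacity is 3,970 units, meeting the 3,220 units threshold), but is set aside by (j): (j) operates against (i): a current Class 6 Waiver is held. (k), which would lift (j), is not triggered — there is no Category 5 Declaration in force. Exception (c) does not apply.
Exception (d) fails — at least one employee is not a family member.
No exception applies. The general rule governs.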